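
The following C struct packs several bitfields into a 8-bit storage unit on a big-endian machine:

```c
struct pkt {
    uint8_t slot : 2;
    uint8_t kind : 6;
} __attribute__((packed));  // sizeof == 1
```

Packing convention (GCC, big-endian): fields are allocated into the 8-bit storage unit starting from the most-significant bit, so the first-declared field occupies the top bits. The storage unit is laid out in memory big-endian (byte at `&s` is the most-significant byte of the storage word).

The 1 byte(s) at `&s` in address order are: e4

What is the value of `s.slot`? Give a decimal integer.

3

[0]=0xe4 (big-endian) → word 0xe4
slot:2 @ bit 6 → (0xe4>>6)&0x3 = 0x3  ←
kind:6 @ bit 0 → (0xe4>>0)&0x3f = 0x24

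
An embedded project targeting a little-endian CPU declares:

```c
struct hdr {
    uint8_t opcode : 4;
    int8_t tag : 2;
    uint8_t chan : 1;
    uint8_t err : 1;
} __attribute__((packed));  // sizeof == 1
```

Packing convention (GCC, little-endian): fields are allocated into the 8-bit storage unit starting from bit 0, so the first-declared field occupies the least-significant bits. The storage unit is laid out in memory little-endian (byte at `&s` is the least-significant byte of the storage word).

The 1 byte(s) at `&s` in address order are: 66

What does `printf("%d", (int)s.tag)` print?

-2

[0]=0x66 (little-endian) → word 0x66
opcode:4 @ bit 0 → (0x66>>0)&0xf = 0x6
tag:2 @ bit 4 → (0x66>>4)&0x3 = 0x2  ←
chan:1 @ bit 6 → (0x66>>6)&0x1 = 0x1
err:1 @ bit 7 → (0x66>>7)&0x1 = 0x0
tag signed 2b, MSB=1: 2 - 4 = -2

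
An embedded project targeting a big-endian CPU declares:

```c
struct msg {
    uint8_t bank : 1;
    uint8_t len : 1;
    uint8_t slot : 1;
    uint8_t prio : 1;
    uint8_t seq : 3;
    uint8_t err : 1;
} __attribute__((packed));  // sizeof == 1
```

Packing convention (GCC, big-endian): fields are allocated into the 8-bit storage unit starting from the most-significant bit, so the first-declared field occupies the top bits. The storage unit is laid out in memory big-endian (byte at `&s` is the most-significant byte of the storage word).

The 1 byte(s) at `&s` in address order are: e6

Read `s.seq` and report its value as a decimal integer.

[0]=0xe6 (big-endian) → word 0xe6
bank [7+:1] = (word>>7) & 0x1 = 1
len [6+:1] = (word>>6) & 0x1 = 1
slot [5+:1] = (word>>5) & 0x1 = 1
prio [4+:1] = (word>>4) & 0x1 = 0
seq [1+:3] = (word>>1) & 0x7 = 3  ←
err [0+:1] = (word>>0) & 0x1 = 0

3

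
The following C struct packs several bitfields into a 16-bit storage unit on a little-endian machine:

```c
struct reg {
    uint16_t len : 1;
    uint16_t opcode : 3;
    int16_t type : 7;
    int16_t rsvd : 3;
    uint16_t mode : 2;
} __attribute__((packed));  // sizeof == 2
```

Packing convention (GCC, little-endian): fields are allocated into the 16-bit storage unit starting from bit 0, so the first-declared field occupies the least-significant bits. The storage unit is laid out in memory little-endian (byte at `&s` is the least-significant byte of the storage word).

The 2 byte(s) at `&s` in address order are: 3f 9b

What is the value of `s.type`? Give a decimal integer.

[0]=0x3f [1]=0x9b (little-endian) → word 0x9b3f
len [0+:1] = (word>>0) & 0x1 = 1
opcode [1+:3] = (word>>1) & 0x7 = 7
type [4+:7] = (word>>4) & 0x7f = 51  ←
rsvd [11+:3] = (word>>11) & 0x7 = 3
mode [14+:2] = (word>>14) & 0x3 = 2
type signed 7b, MSB=0: value = 51

51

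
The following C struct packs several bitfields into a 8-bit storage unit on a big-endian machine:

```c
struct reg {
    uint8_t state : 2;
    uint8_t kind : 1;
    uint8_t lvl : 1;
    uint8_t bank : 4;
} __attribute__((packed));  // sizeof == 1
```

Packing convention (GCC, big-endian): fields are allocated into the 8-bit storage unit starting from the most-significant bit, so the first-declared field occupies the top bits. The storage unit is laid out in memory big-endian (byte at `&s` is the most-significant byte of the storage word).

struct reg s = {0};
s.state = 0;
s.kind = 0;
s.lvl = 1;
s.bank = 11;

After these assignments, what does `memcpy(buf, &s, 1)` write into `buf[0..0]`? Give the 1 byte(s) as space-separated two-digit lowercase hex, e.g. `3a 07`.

[6+:2] state=0 & 0x3 = 0x0; word=0x00
[5+:1] kind=0 & 0x1 = 0x0; word=0x00
[4+:1] lvl=1 & 0x1 = 0x1; word=0x10
[0+:4] bank=11 & 0xf = 0xb; word=0x1b
word = 0x1b → big-endian bytes:
  [0]=0x1b

1b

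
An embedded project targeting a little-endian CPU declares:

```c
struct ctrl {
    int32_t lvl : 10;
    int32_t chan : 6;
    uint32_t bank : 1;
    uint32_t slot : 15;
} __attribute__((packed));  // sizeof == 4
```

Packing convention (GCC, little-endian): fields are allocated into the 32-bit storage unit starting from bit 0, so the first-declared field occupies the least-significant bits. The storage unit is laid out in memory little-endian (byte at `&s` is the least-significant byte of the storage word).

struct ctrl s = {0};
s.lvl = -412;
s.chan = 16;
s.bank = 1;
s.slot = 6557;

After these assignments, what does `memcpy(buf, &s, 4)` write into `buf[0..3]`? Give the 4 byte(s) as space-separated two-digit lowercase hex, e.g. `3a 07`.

lvl (10b) val=-412 bits=0x264 at bit 0: 0x00000264
chan (6b) val=16 bits=0x10 at bit 10: 0x00004264
bank (1b) val=1 bits=0x1 at bit 16: 0x00014264
slot (15b) val=6557 bits=0x199d at bit 17: 0x333b4264
word = 0x333b4264 → little-endian bytes:
  [0]=0x64  [1]=0x42  [2]=0x3b  [3]=0x33

64 42 3b 33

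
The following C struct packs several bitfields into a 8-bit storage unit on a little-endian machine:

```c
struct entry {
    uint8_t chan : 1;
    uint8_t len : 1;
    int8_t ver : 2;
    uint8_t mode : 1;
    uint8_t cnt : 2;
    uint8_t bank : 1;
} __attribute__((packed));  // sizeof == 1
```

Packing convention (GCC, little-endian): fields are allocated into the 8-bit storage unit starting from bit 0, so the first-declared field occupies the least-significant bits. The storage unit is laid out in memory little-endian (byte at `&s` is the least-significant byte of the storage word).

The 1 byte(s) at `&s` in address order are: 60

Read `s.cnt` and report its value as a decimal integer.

3

[0]=0x60 (little-endian) → word 0x60
chan:1 @ bit 0 → (0x60>>0)&0x1 = 0x0
len:1 @ bit 1 → (0x60>>1)&0x1 = 0x0
ver:2 @ bit 2 → (0x60>>2)&0x3 = 0x0
mode:1 @ bit 4 → (0x60>>4)&0x1 = 0x0
cnt:2 @ bit 5 → (0x60>>5)&0x3 = 0x3  ←
bank:1 @ bit 7 → (0x60>>7)&0x1 = 0x0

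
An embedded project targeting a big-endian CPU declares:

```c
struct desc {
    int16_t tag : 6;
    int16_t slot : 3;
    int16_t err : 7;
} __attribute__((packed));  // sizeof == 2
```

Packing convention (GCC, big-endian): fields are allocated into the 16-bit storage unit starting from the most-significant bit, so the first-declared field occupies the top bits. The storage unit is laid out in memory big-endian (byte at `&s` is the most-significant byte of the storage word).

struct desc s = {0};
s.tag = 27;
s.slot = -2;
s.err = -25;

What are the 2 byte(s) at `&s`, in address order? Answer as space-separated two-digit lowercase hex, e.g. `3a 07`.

6f 67

tag (6b) val=27 bits=0x1b at bit 10: 0x6c00
slot (3b) val=-2 bits=0x6 at bit 7: 0x6f00
err (7b) val=-25 bits=0x67 at bit 0: 0x6f67
word = 0x6f67 → big-endian bytes:
  [0]=0x6f  [1]=0x67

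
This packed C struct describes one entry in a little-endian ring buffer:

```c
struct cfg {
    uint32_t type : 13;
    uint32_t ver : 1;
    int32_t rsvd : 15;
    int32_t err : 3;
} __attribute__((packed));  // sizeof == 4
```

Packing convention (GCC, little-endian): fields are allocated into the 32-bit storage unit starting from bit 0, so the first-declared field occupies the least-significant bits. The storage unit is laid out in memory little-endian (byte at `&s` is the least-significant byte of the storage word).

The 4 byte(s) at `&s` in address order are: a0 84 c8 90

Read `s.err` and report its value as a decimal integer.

[0]=0xa0 [1]=0x84 [2]=0xc8 [3]=0x90 (little-endian) → word 0x90c884a0
type:13 @ bit 0 → (0x90c884a0>>0)&0x1fff = 0x4a0
ver:1 @ bit 13 → (0x90c884a0>>13)&0x1 = 0x0
rsvd:15 @ bit 14 → (0x90c884a0>>14)&0x7fff = 0x4322
err:3 @ bit 29 → (0x90c884a0>>29)&0x7 = 0x4  ←
err signed 3b, MSB=1: 4 - 8 = -4

-4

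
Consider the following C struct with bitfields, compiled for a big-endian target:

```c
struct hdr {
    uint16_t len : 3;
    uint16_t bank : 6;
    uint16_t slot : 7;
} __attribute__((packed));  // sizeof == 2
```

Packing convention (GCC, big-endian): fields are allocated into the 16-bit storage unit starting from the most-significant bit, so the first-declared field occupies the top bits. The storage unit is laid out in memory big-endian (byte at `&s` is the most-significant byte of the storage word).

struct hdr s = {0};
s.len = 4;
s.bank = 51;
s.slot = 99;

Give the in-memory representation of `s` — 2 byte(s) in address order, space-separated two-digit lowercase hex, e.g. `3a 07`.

len (3b) val=4 bits=0x4 at bit 13: 0x8000
bank (6b) val=51 bits=0x33 at bit 7: 0x9980
slot (7b) val=99 bits=0x63 at bit 0: 0x99e3
word = 0x99e3 → big-endian bytes:
  [0]=0x99  [1]=0xe3

99 e3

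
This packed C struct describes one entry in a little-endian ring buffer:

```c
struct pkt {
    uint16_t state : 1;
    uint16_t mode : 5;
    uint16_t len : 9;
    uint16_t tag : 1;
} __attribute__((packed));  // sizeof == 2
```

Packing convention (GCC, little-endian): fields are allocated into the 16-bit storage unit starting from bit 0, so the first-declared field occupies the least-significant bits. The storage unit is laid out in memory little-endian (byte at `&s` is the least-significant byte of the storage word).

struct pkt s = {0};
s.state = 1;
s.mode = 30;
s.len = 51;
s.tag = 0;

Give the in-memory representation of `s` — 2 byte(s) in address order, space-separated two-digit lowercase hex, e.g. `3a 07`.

state (1b) val=1 bits=0x1 at bit 0: 0x0001
mode (5b) val=30 bits=0x1e at bit 1: 0x003d
len (9b) val=51 bits=0x33 at bit 6: 0x0cfd
tag (1b) val=0 bits=0x0 at bit 15: 0x0cfd
word = 0x0cfd → little-endian bytes:
  [0]=0xfd  [1]=0x0c

fd 0c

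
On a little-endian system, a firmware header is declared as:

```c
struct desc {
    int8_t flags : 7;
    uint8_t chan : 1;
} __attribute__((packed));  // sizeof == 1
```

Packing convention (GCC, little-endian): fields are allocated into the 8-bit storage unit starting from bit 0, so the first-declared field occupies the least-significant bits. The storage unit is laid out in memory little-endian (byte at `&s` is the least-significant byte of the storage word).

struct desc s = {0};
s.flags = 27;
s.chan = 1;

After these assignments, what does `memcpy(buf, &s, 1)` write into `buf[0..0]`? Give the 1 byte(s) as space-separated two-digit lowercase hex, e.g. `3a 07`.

9b

[0+:7] flags=27 & 0x7f = 0x1b; word=0x1b
[7+:1] chan=1 & 0x1 = 0x1; word=0x9b
word = 0x9b → little-endian bytes:
  [0]=0x9b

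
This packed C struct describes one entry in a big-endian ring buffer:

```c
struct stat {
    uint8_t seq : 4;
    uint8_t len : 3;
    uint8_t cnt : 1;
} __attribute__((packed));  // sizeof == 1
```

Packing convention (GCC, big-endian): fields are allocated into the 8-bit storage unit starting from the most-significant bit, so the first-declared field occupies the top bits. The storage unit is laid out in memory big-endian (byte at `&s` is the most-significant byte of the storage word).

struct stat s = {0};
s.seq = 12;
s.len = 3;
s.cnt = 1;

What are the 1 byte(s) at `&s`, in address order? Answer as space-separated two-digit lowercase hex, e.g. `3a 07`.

seq (4b) val=12 bits=0xc at bit 4: 0xc0
len (3b) val=3 bits=0x3 at bit 1: 0xc6
cnt (1b) val=1 bits=0x1 at bit 0: 0xc7
word = 0xc7 → big-endian bytes:
  [0]=0xc7

c7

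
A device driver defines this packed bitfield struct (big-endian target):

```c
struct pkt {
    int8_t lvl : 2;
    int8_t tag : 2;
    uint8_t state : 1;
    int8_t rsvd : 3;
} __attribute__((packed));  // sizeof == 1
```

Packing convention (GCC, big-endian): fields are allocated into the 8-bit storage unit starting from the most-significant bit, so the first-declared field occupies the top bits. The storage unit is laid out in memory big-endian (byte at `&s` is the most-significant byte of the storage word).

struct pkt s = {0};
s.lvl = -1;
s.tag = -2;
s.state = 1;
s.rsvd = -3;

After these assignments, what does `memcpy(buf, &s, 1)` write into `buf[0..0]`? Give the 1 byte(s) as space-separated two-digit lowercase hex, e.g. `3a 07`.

ed

lvl:2 = -1 → 0x3 << 6 → word 0xc0
tag:2 = -2 → 0x2 << 4 → word 0xe0
state:1 = 1 → 0x1 << 3 → word 0xe8
rsvd:3 = -3 → 0x5 << 0 → word 0xed
word = 0xed → big-endian bytes:
  [0]=0xed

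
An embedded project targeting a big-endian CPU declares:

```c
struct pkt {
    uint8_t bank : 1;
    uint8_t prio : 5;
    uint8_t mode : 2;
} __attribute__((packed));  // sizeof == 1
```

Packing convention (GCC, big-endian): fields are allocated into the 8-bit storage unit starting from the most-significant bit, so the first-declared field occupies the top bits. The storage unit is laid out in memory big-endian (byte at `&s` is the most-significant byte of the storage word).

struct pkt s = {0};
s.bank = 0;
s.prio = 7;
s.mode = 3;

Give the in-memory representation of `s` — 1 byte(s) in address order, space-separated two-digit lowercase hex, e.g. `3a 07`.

bank (1b) val=0 bits=0x0 at bit 7: 0x00
prio (5b) val=7 bits=0x7 at bit 2: 0x1c
mode (2b) val=3 bits=0x3 at bit 0: 0x1f
word = 0x1f → big-endian bytes:
  [0]=0x1f

1f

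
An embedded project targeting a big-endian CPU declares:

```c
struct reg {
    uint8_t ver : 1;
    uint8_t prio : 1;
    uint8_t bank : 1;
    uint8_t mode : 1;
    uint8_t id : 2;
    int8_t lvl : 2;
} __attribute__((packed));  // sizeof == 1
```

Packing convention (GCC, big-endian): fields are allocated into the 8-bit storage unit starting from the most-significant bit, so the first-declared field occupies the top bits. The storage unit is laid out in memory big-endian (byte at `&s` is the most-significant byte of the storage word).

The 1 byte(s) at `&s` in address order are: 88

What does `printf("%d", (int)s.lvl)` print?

[0]=0x88 (big-endian) → word 0x88
ver:1 @ bit 7 → (0x88>>7)&0x1 = 0x1
prio:1 @ bit 6 → (0x88>>6)&0x1 = 0x0
bank:1 @ bit 5 → (0x88>>5)&0x1 = 0x0
mode:1 @ bit 4 → (0x88>>4)&0x1 = 0x0
id:2 @ bit 2 → (0x88>>2)&0x3 = 0x2
lvl:2 @ bit 0 → (0x88>>0)&0x3 = 0x0  ←
lvl signed 2b, MSB=0: value = 0

0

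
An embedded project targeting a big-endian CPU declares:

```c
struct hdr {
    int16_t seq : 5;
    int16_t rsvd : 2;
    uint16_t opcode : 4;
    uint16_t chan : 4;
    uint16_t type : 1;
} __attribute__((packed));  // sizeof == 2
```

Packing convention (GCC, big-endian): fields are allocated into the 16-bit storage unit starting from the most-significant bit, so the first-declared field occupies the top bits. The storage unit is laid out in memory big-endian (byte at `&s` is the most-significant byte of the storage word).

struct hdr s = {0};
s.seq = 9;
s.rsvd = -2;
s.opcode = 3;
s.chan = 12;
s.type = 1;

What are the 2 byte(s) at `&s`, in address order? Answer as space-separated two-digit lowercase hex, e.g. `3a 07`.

[11+:5] seq=9 & 0x1f = 0x9; word=0x4800
[9+:2] rsvd=-2 & 0x3 = 0x2; word=0x4c00
[5+:4] opcode=3 & 0xf = 0x3; word=0x4c60
[1+:4] chan=12 & 0xf = 0xc; word=0x4c78
[0+:1] type=1 & 0x1 = 0x1; word=0x4c79
word = 0x4c79 → big-endian bytes:
  [0]=0x4c  [1]=0x79

4c 79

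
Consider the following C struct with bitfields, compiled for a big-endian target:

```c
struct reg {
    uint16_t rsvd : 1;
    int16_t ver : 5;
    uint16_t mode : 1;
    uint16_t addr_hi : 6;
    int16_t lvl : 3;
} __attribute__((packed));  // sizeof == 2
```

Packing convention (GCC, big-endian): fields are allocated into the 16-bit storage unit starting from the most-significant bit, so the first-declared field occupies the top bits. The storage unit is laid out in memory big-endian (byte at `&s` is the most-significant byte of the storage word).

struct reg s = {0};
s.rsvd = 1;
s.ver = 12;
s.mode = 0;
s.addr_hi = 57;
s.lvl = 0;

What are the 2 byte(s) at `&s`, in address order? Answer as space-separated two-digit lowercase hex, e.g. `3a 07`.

rsvd:1 = 1 → 0x1 << 15 → word 0x8000
ver:5 = 12 → 0xc << 10 → word 0xb000
mode:1 = 0 → 0x0 << 9 → word 0xb000
addr_hi:6 = 57 → 0x39 << 3 → word 0xb1c8
lvl:3 = 0 → 0x0 << 0 → word 0xb1c8
word = 0xb1c8 → big-endian bytes:
  [0]=0xb1  [1]=0xc8

b1 c8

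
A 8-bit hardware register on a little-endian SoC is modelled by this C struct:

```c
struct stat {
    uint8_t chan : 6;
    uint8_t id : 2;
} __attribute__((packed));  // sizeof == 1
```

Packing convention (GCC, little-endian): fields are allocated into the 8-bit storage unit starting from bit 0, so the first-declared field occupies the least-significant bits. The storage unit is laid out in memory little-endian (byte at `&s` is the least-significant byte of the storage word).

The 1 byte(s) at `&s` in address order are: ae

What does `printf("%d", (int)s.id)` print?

[0]=0xae (little-endian) → word 0xae
chan [0+:6] = (word>>0) & 0x3f = 46
id [6+:2] = (word>>6) & 0x3 = 2  ←

2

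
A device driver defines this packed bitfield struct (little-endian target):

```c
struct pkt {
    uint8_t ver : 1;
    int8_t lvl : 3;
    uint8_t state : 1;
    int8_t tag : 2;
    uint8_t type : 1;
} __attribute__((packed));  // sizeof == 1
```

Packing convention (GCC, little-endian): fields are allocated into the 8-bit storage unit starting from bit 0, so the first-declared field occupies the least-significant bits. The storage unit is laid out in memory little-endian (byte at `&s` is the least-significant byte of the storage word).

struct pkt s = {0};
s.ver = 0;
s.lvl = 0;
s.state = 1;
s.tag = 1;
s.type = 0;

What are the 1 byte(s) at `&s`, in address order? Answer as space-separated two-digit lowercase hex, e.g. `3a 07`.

30

ver:1 = 0 → 0x0 << 0 → word 0x00
lvl:3 = 0 → 0x0 << 1 → word 0x00
state:1 = 1 → 0x1 << 4 → word 0x10
tag:2 = 1 → 0x1 << 5 → word 0x30
type:1 = 0 → 0x0 << 7 → word 0x30
word = 0x30 → little-endian bytes:
  [0]=0x30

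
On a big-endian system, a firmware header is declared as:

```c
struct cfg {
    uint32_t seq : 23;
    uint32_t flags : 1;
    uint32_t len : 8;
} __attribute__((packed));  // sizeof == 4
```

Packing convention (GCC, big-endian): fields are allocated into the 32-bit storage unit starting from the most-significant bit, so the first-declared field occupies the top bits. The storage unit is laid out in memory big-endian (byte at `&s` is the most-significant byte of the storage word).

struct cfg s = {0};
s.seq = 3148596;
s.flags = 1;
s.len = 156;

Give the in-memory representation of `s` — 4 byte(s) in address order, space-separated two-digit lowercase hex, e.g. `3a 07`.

[9+:23] seq=3148596 & 0x7fffff = 0x300b34; word=0x60166800
[8+:1] flags=1 & 0x1 = 0x1; word=0x60166900
[0+:8] len=156 & 0xff = 0x9c; word=0x6016699c
word = 0x6016699c → big-endian bytes:
  [0]=0x60  [1]=0x16  [2]=0x69  [3]=0x9c

60 16 69 9c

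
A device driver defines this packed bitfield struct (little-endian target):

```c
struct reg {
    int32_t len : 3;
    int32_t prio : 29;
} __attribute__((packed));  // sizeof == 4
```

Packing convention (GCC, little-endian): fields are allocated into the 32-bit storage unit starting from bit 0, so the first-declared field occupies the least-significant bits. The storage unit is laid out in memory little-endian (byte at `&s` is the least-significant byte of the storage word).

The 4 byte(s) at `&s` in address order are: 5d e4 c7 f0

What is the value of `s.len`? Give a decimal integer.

-3

[0]=0x5d [1]=0xe4 [2]=0xc7 [3]=0xf0 (little-endian) → word 0xf0c7e45d
len [0+:3] = (word>>0) & 0x7 = 5  ←
prio [3+:29] = (word>>3) & 0x1fffffff = 504953995
len signed 3b, MSB=1: 5 - 8 = -3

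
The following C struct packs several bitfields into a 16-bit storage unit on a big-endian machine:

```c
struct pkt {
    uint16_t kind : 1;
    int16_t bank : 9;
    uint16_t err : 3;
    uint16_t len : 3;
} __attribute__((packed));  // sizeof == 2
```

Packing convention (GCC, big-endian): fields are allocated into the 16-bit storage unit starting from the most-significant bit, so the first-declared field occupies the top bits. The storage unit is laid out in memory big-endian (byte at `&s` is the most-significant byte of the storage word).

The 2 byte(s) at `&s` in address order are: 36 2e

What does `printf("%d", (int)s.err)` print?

[0]=0x36 [1]=0x2e (big-endian) → word 0x362e
kind:1 @ bit 15 → (0x362e>>15)&0x1 = 0x0
bank:9 @ bit 6 → (0x362e>>6)&0x1ff = 0xd8
err:3 @ bit 3 → (0x362e>>3)&0x7 = 0x5  ←
len:3 @ bit 0 → (0x362e>>0)&0x7 = 0x6

5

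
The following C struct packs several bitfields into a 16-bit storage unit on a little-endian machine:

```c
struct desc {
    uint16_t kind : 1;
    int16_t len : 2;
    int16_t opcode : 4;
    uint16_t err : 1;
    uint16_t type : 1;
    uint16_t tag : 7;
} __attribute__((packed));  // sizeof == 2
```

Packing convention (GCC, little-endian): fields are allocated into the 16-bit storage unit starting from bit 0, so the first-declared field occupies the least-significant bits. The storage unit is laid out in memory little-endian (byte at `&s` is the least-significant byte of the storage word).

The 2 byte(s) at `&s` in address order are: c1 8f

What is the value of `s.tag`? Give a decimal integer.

71

[0]=0xc1 [1]=0x8f (little-endian) → word 0x8fc1
kind:1 @ bit 0 → (0x8fc1>>0)&0x1 = 0x1
len:2 @ bit 1 → (0x8fc1>>1)&0x3 = 0x0
opcode:4 @ bit 3 → (0x8fc1>>3)&0xf = 0x8
err:1 @ bit 7 → (0x8fc1>>7)&0x1 = 0x1
type:1 @ bit 8 → (0x8fc1>>8)&0x1 = 0x1
tag:7 @ bit 9 → (0x8fc1>>9)&0x7f = 0x47  ←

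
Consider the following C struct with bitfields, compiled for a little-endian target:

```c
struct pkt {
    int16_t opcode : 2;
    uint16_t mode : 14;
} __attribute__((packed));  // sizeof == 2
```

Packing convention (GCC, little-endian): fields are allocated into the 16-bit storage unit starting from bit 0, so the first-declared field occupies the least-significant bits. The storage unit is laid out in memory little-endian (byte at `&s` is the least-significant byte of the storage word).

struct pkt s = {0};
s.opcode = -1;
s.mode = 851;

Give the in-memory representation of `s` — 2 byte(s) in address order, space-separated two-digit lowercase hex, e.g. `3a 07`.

opcode (2b) val=-1 bits=0x3 at bit 0: 0x0003
mode (14b) val=851 bits=0x353 at bit 2: 0x0d4f
word = 0x0d4f → little-endian bytes:
  [0]=0x4f  [1]=0x0d

4f 0d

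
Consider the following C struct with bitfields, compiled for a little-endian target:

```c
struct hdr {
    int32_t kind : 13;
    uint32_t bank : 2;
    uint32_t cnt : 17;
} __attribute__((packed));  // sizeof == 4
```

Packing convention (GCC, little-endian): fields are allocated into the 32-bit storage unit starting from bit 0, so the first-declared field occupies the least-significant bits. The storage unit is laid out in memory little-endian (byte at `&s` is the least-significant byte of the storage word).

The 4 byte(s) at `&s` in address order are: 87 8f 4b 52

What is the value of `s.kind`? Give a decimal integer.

[0]=0x87 [1]=0x8f [2]=0x4b [3]=0x52 (little-endian) → word 0x524b8f87
kind:13 @ bit 0 → (0x524b8f87>>0)&0x1fff = 0xf87  ←
bank:2 @ bit 13 → (0x524b8f87>>13)&0x3 = 0x0
cnt:17 @ bit 15 → (0x524b8f87>>15)&0x1ffff = 0xa497
kind signed 13b, MSB=0: value = 3975

3975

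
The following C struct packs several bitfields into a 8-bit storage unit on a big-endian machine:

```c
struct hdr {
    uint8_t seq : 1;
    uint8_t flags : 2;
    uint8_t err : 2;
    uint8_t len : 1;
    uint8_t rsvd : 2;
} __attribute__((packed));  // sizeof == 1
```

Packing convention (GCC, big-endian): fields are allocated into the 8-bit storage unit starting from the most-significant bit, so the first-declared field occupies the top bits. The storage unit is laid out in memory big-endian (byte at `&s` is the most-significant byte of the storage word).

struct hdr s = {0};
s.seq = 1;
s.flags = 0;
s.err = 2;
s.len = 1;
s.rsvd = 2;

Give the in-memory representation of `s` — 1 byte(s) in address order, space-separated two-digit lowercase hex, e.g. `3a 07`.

96

seq:1 = 1 → 0x1 << 7 → word 0x80
flags:2 = 0 → 0x0 << 5 → word 0x80
err:2 = 2 → 0x2 << 3 → word 0x90
len:1 = 1 → 0x1 << 2 → word 0x94
rsvd:2 = 2 → 0x2 << 0 → word 0x96
word = 0x96 → big-endian bytes:
  [0]=0x96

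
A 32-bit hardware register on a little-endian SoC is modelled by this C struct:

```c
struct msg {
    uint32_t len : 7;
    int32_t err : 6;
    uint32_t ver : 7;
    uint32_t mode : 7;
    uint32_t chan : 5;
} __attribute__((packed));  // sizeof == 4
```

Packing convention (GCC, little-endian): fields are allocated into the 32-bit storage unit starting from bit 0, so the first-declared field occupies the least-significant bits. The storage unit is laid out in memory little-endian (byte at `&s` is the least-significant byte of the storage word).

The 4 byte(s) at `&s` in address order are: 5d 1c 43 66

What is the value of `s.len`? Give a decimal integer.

93

[0]=0x5d [1]=0x1c [2]=0x43 [3]=0x66 (little-endian) → word 0x66431c5d
len [0+:7] = (word>>0) & 0x7f = 93  ←
err [7+:6] = (word>>7) & 0x3f = 56
ver [13+:7] = (word>>13) & 0x7f = 24
mode [20+:7] = (word>>20) & 0x7f = 100
chan [27+:5] = (word>>27) & 0x1f = 12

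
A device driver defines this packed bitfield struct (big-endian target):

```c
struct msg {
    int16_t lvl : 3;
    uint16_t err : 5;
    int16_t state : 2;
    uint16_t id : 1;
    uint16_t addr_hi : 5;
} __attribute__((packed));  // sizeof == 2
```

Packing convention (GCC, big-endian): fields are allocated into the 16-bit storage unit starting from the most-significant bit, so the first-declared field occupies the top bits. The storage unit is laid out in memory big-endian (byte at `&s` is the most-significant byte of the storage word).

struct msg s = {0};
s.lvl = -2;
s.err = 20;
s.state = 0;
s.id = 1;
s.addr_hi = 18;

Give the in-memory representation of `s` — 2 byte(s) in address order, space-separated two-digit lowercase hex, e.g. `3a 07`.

d4 32

lvl:3 = -2 → 0x6 << 13 → word 0xc000
err:5 = 20 → 0x14 << 8 → word 0xd400
state:2 = 0 → 0x0 << 6 → word 0xd400
id:1 = 1 → 0x1 << 5 → word 0xd420
addr_hi:5 = 18 → 0x12 << 0 → word 0xd432
word = 0xd432 → big-endian bytes:
  [0]=0xd4  [1]=0x32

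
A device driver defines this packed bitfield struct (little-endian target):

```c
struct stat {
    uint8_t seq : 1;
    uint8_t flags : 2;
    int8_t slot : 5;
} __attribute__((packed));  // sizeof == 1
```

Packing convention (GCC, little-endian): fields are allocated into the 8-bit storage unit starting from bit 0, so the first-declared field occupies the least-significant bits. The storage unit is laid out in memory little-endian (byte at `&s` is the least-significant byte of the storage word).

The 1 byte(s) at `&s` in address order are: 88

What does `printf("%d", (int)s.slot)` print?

-15

[0]=0x88 (little-endian) → word 0x88
seq:1 @ bit 0 → (0x88>>0)&0x1 = 0x0
flags:2 @ bit 1 → (0x88>>1)&0x3 = 0x0
slot:5 @ bit 3 → (0x88>>3)&0x1f = 0x11  ←
slot signed 5b, MSB=1: 17 - 32 = -15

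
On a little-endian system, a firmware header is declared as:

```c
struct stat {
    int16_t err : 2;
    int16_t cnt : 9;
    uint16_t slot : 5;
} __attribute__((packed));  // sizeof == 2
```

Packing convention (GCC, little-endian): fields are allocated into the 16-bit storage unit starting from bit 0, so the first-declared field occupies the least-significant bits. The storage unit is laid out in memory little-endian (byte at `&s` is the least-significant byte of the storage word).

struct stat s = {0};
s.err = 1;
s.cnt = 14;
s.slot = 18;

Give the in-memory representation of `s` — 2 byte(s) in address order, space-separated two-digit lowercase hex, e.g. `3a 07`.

39 90

err:2 = 1 → 0x1 << 0 → word 0x0001
cnt:9 = 14 → 0xe << 2 → word 0x0039
slot:5 = 18 → 0x12 << 11 → word 0x9039
word = 0x9039 → little-endian bytes:
  [0]=0x39  [1]=0x90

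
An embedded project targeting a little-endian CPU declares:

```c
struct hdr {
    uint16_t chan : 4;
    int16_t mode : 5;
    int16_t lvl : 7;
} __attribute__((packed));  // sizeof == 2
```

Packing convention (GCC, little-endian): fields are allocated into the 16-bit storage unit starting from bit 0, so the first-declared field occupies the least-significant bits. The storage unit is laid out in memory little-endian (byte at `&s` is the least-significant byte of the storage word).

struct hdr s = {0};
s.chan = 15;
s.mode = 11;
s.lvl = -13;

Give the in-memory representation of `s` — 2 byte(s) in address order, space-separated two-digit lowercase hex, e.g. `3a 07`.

bf e6

[0+:4] chan=15 & 0xf = 0xf; word=0x000f
[4+:5] mode=11 & 0x1f = 0xb; word=0x00bf
[9+:7] lvl=-13 & 0x7f = 0x73; word=0xe6bf
word = 0xe6bf → little-endian bytes:
  [0]=0xbf  [1]=0xe6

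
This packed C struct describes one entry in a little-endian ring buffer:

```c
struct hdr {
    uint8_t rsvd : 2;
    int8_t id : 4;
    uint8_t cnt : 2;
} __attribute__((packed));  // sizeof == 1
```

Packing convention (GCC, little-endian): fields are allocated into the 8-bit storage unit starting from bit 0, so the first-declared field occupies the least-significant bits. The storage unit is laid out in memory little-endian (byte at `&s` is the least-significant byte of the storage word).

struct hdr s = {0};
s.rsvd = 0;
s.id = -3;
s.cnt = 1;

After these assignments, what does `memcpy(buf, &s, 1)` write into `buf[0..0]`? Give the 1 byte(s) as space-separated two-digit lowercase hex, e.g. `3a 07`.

rsvd (2b) val=0 bits=0x0 at bit 0: 0x00
id (4b) val=-3 bits=0xd at bit 2: 0x34
cnt (2b) val=1 bits=0x1 at bit 6: 0x74
word = 0x74 → little-endian bytes:
  [0]=0x74

74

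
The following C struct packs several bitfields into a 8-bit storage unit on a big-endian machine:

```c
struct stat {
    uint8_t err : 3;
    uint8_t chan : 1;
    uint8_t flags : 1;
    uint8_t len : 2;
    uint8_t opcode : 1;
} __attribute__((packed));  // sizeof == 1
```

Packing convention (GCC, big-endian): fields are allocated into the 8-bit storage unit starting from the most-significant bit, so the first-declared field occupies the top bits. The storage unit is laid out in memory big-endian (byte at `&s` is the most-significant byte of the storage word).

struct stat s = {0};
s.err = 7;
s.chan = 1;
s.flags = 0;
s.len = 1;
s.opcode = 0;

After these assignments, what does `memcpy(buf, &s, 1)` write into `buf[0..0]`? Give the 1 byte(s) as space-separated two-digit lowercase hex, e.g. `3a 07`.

f2

err:3 = 7 → 0x7 << 5 → word 0xe0
chan:1 = 1 → 0x1 << 4 → word 0xf0
flags:1 = 0 → 0x0 << 3 → word 0xf0
len:2 = 1 → 0x1 << 1 → word 0xf2
opcode:1 = 0 → 0x0 << 0 → word 0xf2
word = 0xf2 → big-endian bytes:
  [0]=0xf2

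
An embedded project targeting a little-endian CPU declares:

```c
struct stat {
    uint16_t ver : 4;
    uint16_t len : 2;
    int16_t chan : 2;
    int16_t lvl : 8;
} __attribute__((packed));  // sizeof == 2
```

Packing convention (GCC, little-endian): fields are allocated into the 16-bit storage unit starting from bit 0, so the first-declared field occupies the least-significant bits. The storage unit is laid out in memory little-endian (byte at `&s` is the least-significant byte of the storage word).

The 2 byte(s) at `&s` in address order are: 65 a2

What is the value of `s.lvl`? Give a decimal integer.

[0]=0x65 [1]=0xa2 (little-endian) → word 0xa265
ver [0+:4] = (word>>0) & 0xf = 5
len [4+:2] = (word>>4) & 0x3 = 2
chan [6+:2] = (word>>6) & 0x3 = 1
lvl [8+:8] = (word>>8) & 0xff = 162  ←
lvl signed 8b, MSB=1: 162 - 256 = -94

-94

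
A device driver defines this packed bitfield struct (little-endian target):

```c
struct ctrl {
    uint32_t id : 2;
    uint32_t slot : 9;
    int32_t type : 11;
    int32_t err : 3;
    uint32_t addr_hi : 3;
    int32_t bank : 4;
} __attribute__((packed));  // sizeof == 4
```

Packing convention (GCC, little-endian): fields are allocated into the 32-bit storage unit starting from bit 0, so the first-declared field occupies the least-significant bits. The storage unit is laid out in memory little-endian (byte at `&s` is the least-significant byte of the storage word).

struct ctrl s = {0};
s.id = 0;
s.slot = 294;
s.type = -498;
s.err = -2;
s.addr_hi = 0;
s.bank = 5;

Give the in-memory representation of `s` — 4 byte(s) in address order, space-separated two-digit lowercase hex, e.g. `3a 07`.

[0+:2] id=0 & 0x3 = 0x0; word=0x00000000
[2+:9] slot=294 & 0x1ff = 0x126; word=0x00000498
[11+:11] type=-498 & 0x7ff = 0x60e; word=0x00307498
[22+:3] err=-2 & 0x7 = 0x6; word=0x01b07498
[25+:3] addr_hi=0 & 0x7 = 0x0; word=0x01b07498
[28+:4] bank=5 & 0xf = 0x5; word=0x51b07498
word = 0x51b07498 → little-endian bytes:
  [0]=0x98  [1]=0x74  [2]=0xb0  [3]=0x51

98 74 b0 51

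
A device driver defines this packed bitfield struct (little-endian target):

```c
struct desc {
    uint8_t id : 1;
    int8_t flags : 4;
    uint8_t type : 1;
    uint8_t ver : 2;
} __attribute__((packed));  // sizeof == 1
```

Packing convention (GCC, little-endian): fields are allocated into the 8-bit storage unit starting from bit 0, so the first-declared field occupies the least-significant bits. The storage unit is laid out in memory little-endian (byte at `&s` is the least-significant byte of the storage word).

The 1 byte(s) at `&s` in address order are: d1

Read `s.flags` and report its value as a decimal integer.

[0]=0xd1 (little-endian) → word 0xd1
id [0+:1] = (word>>0) & 0x1 = 1
flags [1+:4] = (word>>1) & 0xf = 8  ←
type [5+:1] = (word>>5) & 0x1 = 0
ver [6+:2] = (word>>6) & 0x3 = 3
flags signed 4b, MSB=1: 8 - 16 = -8

-8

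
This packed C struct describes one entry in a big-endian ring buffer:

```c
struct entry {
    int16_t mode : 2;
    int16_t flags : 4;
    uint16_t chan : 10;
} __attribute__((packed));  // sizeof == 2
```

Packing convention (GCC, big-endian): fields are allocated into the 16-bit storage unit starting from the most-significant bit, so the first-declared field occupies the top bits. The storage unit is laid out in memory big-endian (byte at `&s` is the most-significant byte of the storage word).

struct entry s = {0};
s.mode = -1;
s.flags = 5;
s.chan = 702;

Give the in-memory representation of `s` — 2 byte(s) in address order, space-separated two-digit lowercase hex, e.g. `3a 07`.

d6 be

mode:2 = -1 → 0x3 << 14 → word 0xc000
flags:4 = 5 → 0x5 << 10 → word 0xd400
chan:10 = 702 → 0x2be << 0 → word 0xd6be
word = 0xd6be → big-endian bytes:
  [0]=0xd6  [1]=0xbe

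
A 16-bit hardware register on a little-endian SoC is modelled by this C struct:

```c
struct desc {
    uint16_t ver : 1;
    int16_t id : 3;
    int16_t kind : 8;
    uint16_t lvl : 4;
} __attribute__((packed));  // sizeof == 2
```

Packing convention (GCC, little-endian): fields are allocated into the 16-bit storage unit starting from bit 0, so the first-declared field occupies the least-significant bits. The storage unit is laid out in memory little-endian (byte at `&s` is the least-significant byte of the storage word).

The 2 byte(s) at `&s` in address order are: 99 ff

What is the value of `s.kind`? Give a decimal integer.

[0]=0x99 [1]=0xff (little-endian) → word 0xff99
ver [0+:1] = (word>>0) & 0x1 = 1
id [1+:3] = (word>>1) & 0x7 = 4
kind [4+:8] = (word>>4) & 0xff = 249  ←
lvl [12+:4] = (word>>12) & 0xf = 15
kind signed 8b, MSB=1: 249 - 256 = -7

-7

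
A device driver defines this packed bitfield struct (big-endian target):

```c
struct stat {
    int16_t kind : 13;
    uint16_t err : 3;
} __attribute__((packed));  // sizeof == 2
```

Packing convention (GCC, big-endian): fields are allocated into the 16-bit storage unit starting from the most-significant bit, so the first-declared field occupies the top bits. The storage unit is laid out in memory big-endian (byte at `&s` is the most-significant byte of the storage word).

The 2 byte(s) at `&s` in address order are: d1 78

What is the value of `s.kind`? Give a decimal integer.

-1489

[0]=0xd1 [1]=0x78 (big-endian) → word 0xd178
kind [3+:13] = (word>>3) & 0x1fff = 6703  ←
err [0+:3] = (word>>0) & 0x7 = 0
kind signed 13b, MSB=1: 6703 - 8192 = -1489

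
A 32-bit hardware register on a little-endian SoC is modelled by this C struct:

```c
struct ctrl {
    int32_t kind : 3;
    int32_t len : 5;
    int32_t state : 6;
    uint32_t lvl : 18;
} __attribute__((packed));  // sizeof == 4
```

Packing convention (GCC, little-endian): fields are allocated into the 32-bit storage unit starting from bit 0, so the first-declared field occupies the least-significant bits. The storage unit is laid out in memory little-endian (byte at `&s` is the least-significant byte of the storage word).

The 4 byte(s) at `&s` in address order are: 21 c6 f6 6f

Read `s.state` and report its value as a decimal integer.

[0]=0x21 [1]=0xc6 [2]=0xf6 [3]=0x6f (little-endian) → word 0x6ff6c621
kind [0+:3] = (word>>0) & 0x7 = 1
len [3+:5] = (word>>3) & 0x1f = 4
state [8+:6] = (word>>8) & 0x3f = 6  ←
lvl [14+:18] = (word>>14) & 0x3ffff = 114651
state signed 6b, MSB=0: value = 6

6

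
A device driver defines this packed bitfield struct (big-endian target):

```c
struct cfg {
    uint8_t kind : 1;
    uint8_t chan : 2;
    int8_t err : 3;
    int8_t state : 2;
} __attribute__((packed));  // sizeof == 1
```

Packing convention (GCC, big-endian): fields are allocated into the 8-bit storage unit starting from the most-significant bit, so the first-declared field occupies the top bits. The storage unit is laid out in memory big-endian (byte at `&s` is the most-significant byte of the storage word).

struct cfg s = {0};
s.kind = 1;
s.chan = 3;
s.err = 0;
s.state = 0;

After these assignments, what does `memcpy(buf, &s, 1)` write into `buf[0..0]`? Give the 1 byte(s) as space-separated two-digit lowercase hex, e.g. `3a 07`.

kind:1 = 1 → 0x1 << 7 → word 0x80
chan:2 = 3 → 0x3 << 5 → word 0xe0
err:3 = 0 → 0x0 << 2 → word 0xe0
state:2 = 0 → 0x0 << 0 → word 0xe0
word = 0xe0 → big-endian bytes:
  [0]=0xe0

e0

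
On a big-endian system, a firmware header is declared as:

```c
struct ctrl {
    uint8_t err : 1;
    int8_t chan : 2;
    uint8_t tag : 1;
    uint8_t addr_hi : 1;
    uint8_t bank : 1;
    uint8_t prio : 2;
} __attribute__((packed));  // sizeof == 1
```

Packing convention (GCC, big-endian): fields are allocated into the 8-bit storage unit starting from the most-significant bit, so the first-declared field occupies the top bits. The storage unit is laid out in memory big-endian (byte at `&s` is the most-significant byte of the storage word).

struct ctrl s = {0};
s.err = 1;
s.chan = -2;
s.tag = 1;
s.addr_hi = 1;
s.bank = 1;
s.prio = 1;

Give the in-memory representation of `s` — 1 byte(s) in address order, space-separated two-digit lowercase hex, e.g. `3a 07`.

dd

[7+:1] err=1 & 0x1 = 0x1; word=0x80
[5+:2] chan=-2 & 0x3 = 0x2; word=0xc0
[4+:1] tag=1 & 0x1 = 0x1; word=0xd0
[3+:1] addr_hi=1 & 0x1 = 0x1; word=0xd8
[2+:1] bank=1 & 0x1 = 0x1; word=0xdc
[0+:2] prio=1 & 0x3 = 0x1; word=0xdd
word = 0xdd → big-endian bytes:
  [0]=0xdd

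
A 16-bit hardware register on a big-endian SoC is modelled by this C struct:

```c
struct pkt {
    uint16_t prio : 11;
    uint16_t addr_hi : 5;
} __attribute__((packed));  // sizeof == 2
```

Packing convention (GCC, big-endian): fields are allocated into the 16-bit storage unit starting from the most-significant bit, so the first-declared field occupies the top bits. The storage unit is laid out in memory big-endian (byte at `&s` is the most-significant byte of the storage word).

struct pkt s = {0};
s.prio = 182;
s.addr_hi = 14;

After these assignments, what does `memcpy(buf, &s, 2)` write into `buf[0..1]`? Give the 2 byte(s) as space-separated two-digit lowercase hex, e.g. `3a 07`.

[5+:11] prio=182 & 0x7ff = 0xb6; word=0x16c0
[0+:5] addr_hi=14 & 0x1f = 0xe; word=0x16ce
word = 0x16ce → big-endian bytes:
  [0]=0x16  [1]=0xce

16 ce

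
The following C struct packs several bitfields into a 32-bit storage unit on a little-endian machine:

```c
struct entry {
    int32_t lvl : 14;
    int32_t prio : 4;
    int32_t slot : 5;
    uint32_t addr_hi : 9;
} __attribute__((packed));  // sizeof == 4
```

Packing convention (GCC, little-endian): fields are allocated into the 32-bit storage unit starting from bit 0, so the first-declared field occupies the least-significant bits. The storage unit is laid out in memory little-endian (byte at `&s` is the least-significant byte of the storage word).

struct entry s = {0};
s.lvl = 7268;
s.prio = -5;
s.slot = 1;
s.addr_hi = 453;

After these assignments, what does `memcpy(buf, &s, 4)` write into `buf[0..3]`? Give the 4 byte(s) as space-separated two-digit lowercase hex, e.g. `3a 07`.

[0+:14] lvl=7268 & 0x3fff = 0x1c64; word=0x00001c64
[14+:4] prio=-5 & 0xf = 0xb; word=0x0002dc64
[18+:5] slot=1 & 0x1f = 0x1; word=0x0006dc64
[23+:9] addr_hi=453 & 0x1ff = 0x1c5; word=0xe286dc64
word = 0xe286dc64 → little-endian bytes:
  [0]=0x64  [1]=0xdc  [2]=0x86  [3]=0xe2

64 dc 86 e2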